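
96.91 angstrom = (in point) 2.747e-05. Check: 1 angstrom = 1e-10 m, so 96.91 angstrom = 96.91 * 1e-10 = 9.691e-09 m. 1 point = 0.00035277778 m, so 9.691e-09 m = 9.691e-09 / 0.00035277778 = 2.7470551e-05 point ≈ 2.747e-05 point (4 s.f.).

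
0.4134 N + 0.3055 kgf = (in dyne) 3.409e+05. Check: 0.4134 N is already in N. 1 kgf = 9.80665 N, so 0.3055 kgf = 0.3055 * 9.80665 = 2.9959316 N. Sum: 0.4134 + 2.9959316 = 3.4093316 N. 1 dyne = 1e-05 N, so 3.4093316 N = 3.4093316 / 1e-05 = 340933.16 dyne ≈ 3.409e+05 dyne (4 s.f.).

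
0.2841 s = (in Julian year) 9.003e-09. Check: 1 Julian year = 31557600 s, so 0.2841 s = 0.2841 / 31557600 = 9.0025857e-09 Julian year ≈ 9.003e-09 Julian year (4 s.f.).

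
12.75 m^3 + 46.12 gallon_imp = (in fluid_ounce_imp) 12.75 m^3 is already in m^3. 1 gallon_imp = 0.00454609 m^3, so 46.12 gallon_imp = 46.12 * 0.00454609 = 0.20966567 m^3. Sum: 12.75 + 0.20966567 = 12.959666 m^3. 1 fluid_ounce_imp = 2.8413063e-05 m^3, so 12.959666 m^3 = 12.959666 / 2.8413063e-05 = 456116.47 fluid_ounce_imp ≈ 4.561e+05 fluid_ounce_imp (4 s.f.). Final answer: 4.561e+05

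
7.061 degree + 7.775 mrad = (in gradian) 1 degree = 0.017453293 rad, so 7.061 degree = 7.061 * 0.017453293 = 0.1232377 rad. 1 mrad = 0.001 rad, so 7.775 mrad = 7.775 * 0.001 = 0.007775 rad. Sum: 0.1232377 + 0.007775 = 0.1310127 rad. 1 gradian = 0.015707963 rad, so 0.1310127 rad = 0.1310127 / 0.015707963 = 8.3405274 gradian ≈ 8.341 gradian (4 s.f.). Final answer: 8.341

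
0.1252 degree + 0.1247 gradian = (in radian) 1 degree = 0.017453293 rad, so 0.1252 degree = 0.1252 * 0.017453293 = 0.0021851522 rad. 1 gradian = 0.015707963 rad, so 0.1247 gradian = 0.1247 * 0.015707963 = 0.001958783 rad. Sum: 0.0021851522 + 0.001958783 = 0.0041439352 rad. 0.0041439352 rad = 0.0041439352 radian ≈ 0.004144 radian (4 s.f.). Final answer: 0.004144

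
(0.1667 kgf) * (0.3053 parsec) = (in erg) 1 kgf = 9.80665 N, so 0.1667 kgf = 0.1667 * 9.80665 = 1.6347686 N. 1 parsec = 3.0856776e+16 m, so 0.3053 parsec = 0.3053 * 3.0856776e+16 = 9.4205737e+15 m. Combine: 1.6347686 N * 9.4205737e+15 m = 1.5400458e+16 J. 1 erg = 1e-07 J, so 1.5400458e+16 J = 1.5400458e+16 / 1e-07 = 1.5400458e+23 erg ≈ 1.54e+23 erg (4 s.f.). Final answer: 1.54e+23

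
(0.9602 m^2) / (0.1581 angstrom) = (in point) 1.722e+14. Check: 0.9602 m^2 is already in m^2. 1 angstrom = 1e-10 m, so 0.1581 angstrom = 0.1581 * 1e-10 = 1.581e-11 m. Combine: 0.9602 m^2 / 1.581e-11 m = 6.0733713e+10 m. 1 point = 0.00035277778 m, so 6.0733713e+10 m = 6.0733713e+10 / 0.00035277778 = 1.7215856e+14 point ≈ 1.722e+14 point (4 s.f.).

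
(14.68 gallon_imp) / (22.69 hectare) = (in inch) 1.158e-05. Check: 1 gallon_imp = 0.00454609 m^3, so 14.68 gallon_imp = 14.68 * 0.00454609 = 0.066736601 m^3. 1 hectare = 10000 m^2, so 22.69 hectare = 22.69 * 10000 = 226900 m^2. Combine: 0.066736601 m^3 / 226900 m^2 = 2.9412341e-07 m. 1 inch = 0.0254 m, so 2.9412341e-07 m = 2.9412341e-07 / 0.0254 = 1.1579662e-05 inch ≈ 1.158e-05 inch (4 s.f.).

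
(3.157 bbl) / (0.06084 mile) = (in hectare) 5.126e-07. Check: 1 bbl = 0.15898729 m^3, so 3.157 bbl = 3.157 * 0.15898729 = 0.50192289 m^3. 1 mile = 1609.344 m, so 0.06084 mile = 0.06084 * 1609.344 = 97.912489 m. Combine: 0.50192289 m^3 / 97.912489 m = 0.0051262397 m^2. 1 hectare = 10000 m^2, so 0.0051262397 m^2 = 0.0051262397 / 10000 = 5.1262397e-07 hectare ≈ 5.126e-07 hectare (4 s.f.).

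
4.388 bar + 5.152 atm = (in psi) 1 bar = 100000 Pa, so 4.388 bar = 4.388 * 100000 = 438800 Pa. 1 atm = 101325 Pa, so 5.152 atm = 5.152 * 101325 = 522026.4 Pa. Sum: 438800 + 522026.4 = 960826.4 Pa. 1 psi = 6894.7573 Pa, so 960826.4 Pa = 960826.4 / 6894.7573 = 139.35609 psi ≈ 139.4 psi (4 s.f.). Final answer: 139.4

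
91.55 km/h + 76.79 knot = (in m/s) 1 km/h = 0.27777778 m/s, so 91.55 km/h = 91.55 * 0.27777778 = 25.430556 m/s. 1 knot = 0.51444444 m/s, so 76.79 knot = 76.79 * 0.51444444 = 39.504189 m/s. Sum: 25.430556 + 39.504189 = 64.934744 m/s. Result: 64.934744 m/s ≈ 64.93 m/s (4 s.f.). Final answer: 64.93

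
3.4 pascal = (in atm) 3.4 pascal = 3.4 Pa. 1 atm = 101325 Pa, so 3.4 Pa = 3.4 / 101325 = 3.3555391e-05 atm ≈ 3.356e-05 atm (4 s.f.). Final answer: 3.356e-05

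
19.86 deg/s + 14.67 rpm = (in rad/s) 1 deg/s = 0.017453293 rad/s, so 19.86 deg/s = 19.86 * 0.017453293 = 0.34662239 rad/s. 1 rpm = 0.10471976 rad/s, so 14.67 rpm = 14.67 * 0.10471976 = 1.5362388 rad/s. Sum: 0.34662239 + 1.5362388 = 1.8828612 rad/s. Result: 1.8828612 rad/s ≈ 1.883 rad/s (4 s.f.). Final answer: 1.883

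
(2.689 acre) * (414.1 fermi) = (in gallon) 1 acre = 4046.8564 m^2, so 2.689 acre = 2.689 * 4046.8564 = 10881.997 m^2. 1 fermi = 1e-15 m, so 414.1 fermi = 414.1 * 1e-15 = 4.141e-13 m. Combine: 10881.997 m^2 * 4.141e-13 m = 4.5062349e-09 m^3. 1 gallon = 0.0037854118 m^3, so 4.5062349e-09 m^3 = 4.5062349e-09 / 0.0037854118 = 1.1904213e-06 gallon ≈ 1.19e-06 gallon (4 s.f.). Final answer: 1.19e-06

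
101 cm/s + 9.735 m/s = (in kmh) 1 cm/s = 0.01 m/s, so 101 cm/s = 101 * 0.01 = 1.01 m/s. 9.735 m/s is already in m/s. Sum: 1.01 + 9.735 = 10.745 m/s. 1 kmh = 0.27777778 m/s, so 10.745 m/s = 10.745 / 0.27777778 = 38.682 kmh ≈ 38.68 kmh (4 s.f.). Final answer: 38.68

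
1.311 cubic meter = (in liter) 1.311 cubic meter = 1.311 m^3. 1 liter = 0.001 m^3, so 1.311 m^3 = 1.311 / 0.001 = 1311 liter. Final answer: 1311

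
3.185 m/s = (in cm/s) 1 cm/s = 0.01 m/s, so 3.185 m/s = 3.185 / 0.01 = 318.5 cm/s. Final answer: 318.5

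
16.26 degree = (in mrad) 283.8. Check: 1 degree = 0.017453293 rad, so 16.26 degree = 16.26 * 0.017453293 = 0.28379054 rad. 1 mrad = 0.001 rad, so 0.28379054 rad = 0.28379054 / 0.001 = 283.79054 mrad ≈ 283.8 mrad (4 s.f.).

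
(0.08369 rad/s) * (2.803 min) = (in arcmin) 4.839e+04. Check: 0.08369 rad/s is already in rad/s. 1 min = 60 s, so 2.803 min = 2.803 * 60 = 168.18 s. Combine: 0.08369 rad/s * 168.18 s = 14.074984 rad. 1 arcmin = 0.00029088821 rad, so 14.074984 rad = 14.074984 / 0.00029088821 = 48386.231 arcmin ≈ 4.839e+04 arcmin (4 s.f.).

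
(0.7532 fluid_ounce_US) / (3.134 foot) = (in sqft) 1 fluid_ounce_US = 2.957353e-05 m^3, so 0.7532 fluid_ounce_US = 0.7532 * 2.957353e-05 = 2.2274782e-05 m^3. 1 foot = 0.3048 m, so 3.134 foot = 3.134 * 0.3048 = 0.9552432 m. Combine: 2.2274782e-05 m^3 / 0.9552432 m = 2.3318441e-05 m^2. 1 sqft = 0.09290304 m^2, so 2.3318441e-05 m^2 = 2.3318441e-05 / 0.09290304 = 0.00025099761 sqft ≈ 0.000251 sqft (4 s.f.). Final answer: 0.000251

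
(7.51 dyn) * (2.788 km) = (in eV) 1.307e+18. Check: 1 dyn = 1e-05 N, so 7.51 dyn = 7.51 * 1e-05 = 7.51e-05 N. 1 km = 1000 m, so 2.788 km = 2.788 * 1000 = 2788 m. Combine: 7.51e-05 N * 2788 m = 0.2093788 J. 1 eV = 1.6021766e-19 J, so 0.2093788 J = 0.2093788 / 1.6021766e-19 = 1.3068397e+18 eV ≈ 1.307e+18 eV (4 s.f.).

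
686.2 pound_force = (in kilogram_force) 311.3. Check: 1 pound_force = 4.4482216 N, so 686.2 pound_force = 686.2 * 4.4482216 = 3052.3697 N. 1 kilogram_force = 9.80665 N, so 3052.3697 N = 3052.3697 / 9.80665 = 311.25508 kilogram_force ≈ 311.3 kilogram_force (4 s.f.).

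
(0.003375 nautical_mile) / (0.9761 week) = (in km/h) 1 nautical_mile = 1852 m, so 0.003375 nautical_mile = 0.003375 * 1852 = 6.2505 m. 1 week = 604800 s, so 0.9761 week = 0.9761 * 604800 = 590345.28 s. Combine: 6.2505 m / 590345.28 s = 1.0587872e-05 m/s. 1 km/h = 0.27777778 m/s, so 1.0587872e-05 m/s = 1.0587872e-05 / 0.27777778 = 3.8116338e-05 km/h ≈ 3.812e-05 km/h (4 s.f.). Final answer: 3.812e-05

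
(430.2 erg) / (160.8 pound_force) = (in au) 1 erg = 1e-07 J, so 430.2 erg = 430.2 * 1e-07 = 4.302e-05 J. 1 pound_force = 4.4482216 N, so 160.8 pound_force = 160.8 * 4.4482216 = 715.27404 N. Combine: 4.302e-05 J / 715.27404 N = 6.0144781e-08 m. 1 au = 1.4959787e+11 m, so 6.0144781e-08 m = 6.0144781e-08 / 1.4959787e+11 = 4.0204303e-19 au ≈ 4.02e-19 au (4 s.f.). Final answer: 4.02e-19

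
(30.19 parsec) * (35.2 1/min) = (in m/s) 1 parsec = 3.0856776e+16 m, so 30.19 parsec = 30.19 * 3.0856776e+16 = 9.3156606e+17 m. 1 1/min = 0.016666667 Hz, so 35.2 1/min = 35.2 * 0.016666667 = 0.58666667 Hz. Combine: 9.3156606e+17 m * 0.58666667 Hz = 5.4651876e+17 m/s. Result: 5.4651876e+17 m/s ≈ 5.465e+17 m/s (4 s.f.). Final answer: 5.465e+17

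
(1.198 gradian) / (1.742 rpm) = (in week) 1.706e-07. Check: 1 gradian = 0.015707963 rad, so 1.198 gradian = 1.198 * 0.015707963 = 0.01881814 rad. 1 rpm = 0.10471976 rad/s, so 1.742 rpm = 1.742 * 0.10471976 = 0.18242181 rad/s. Combine: 0.01881814 rad / 0.18242181 rad/s = 0.10315729 s. 1 week = 604800 s, so 0.10315729 s = 0.10315729 / 604800 = 1.705643e-07 week ≈ 1.706e-07 week (4 s.f.).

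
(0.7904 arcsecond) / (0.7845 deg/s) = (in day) 1 arcsecond = 4.8481368e-06 rad, so 0.7904 arcsecond = 0.7904 * 4.8481368e-06 = 3.8319673e-06 rad. 1 deg/s = 0.017453293 rad/s, so 0.7845 deg/s = 0.7845 * 0.017453293 = 0.013692108 rad/s. Combine: 3.8319673e-06 rad / 0.013692108 rad/s = 0.00027986686 s. 1 day = 86400 s, so 0.00027986686 s = 0.00027986686 / 86400 = 3.2391998e-09 day ≈ 3.239e-09 day (4 s.f.). Final answer: 3.239e-09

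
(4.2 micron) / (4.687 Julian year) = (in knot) 1 micron = 1e-06 m, so 4.2 micron = 4.2 * 1e-06 = 4.2e-06 m. 1 Julian year = 31557600 s, so 4.687 Julian year = 4.687 * 31557600 = 1.4791047e+08 s. Combine: 4.2e-06 m / 1.4791047e+08 s = 2.8395556e-14 m/s. 1 knot = 0.51444444 m/s, so 2.8395556e-14 m/s = 2.8395556e-14 / 0.51444444 = 5.5196544e-14 knot ≈ 5.52e-14 knot (4 s.f.). Final answer: 5.52e-14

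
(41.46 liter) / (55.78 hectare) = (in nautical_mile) 4.013e-11. Check: 1 liter = 0.001 m^3, so 41.46 liter = 41.46 * 0.001 = 0.04146 m^3. 1 hectare = 10000 m^2, so 55.78 hectare = 55.78 * 10000 = 557800 m^2. Combine: 0.04146 m^3 / 557800 m^2 = 7.4327716e-08 m. 1 nautical_mile = 1852 m, so 7.4327716e-08 m = 7.4327716e-08 / 1852 = 4.0133756e-11 nautical_mile ≈ 4.013e-11 nautical_mile (4 s.f.).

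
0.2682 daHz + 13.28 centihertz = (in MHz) 1 daHz = 10 Hz, so 0.2682 daHz = 0.2682 * 10 = 2.682 Hz. 1 centihertz = 0.01 Hz, so 13.28 centihertz = 13.28 * 0.01 = 0.1328 Hz. Sum: 2.682 + 0.1328 = 2.8148 Hz. 1 MHz = 1000000 Hz, so 2.8148 Hz = 2.8148 / 1000000 = 2.8148e-06 MHz ≈ 2.815e-06 MHz (4 s.f.). Final answer: 2.815e-06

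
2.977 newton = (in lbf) 0.6693. Check: 2.977 newton = 2.977 N. 1 lbf = 4.4482216 N, so 2.977 N = 2.977 / 4.4482216 = 0.66925622 lbf ≈ 0.6693 lbf (4 s.f.).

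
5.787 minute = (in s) 347.2. Check: 1 minute = 60 s, so 5.787 minute = 5.787 * 60 = 347.22 s. Result: 347.22 s ≈ 347.2 s (4 s.f.).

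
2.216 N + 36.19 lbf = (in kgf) 2.216 N is already in N. 1 lbf = 4.4482216 N, so 36.19 lbf = 36.19 * 4.4482216 = 160.98114 N. Sum: 2.216 + 160.98114 = 163.19714 N. 1 kgf = 9.80665 N, so 163.19714 N = 163.19714 / 9.80665 = 16.641477 kgf ≈ 16.64 kgf (4 s.f.). Final answer: 16.64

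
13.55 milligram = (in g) 0.01355. Check: 1 milligram = 1e-06 kg, so 13.55 milligram = 13.55 * 1e-06 = 1.355e-05 kg. 1 g = 0.001 kg, so 1.355e-05 kg = 1.355e-05 / 0.001 = 0.01355 g.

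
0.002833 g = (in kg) 2.833e-06. Check: 1 g = 0.001 kg, so 0.002833 g = 0.002833 * 0.001 = 2.833e-06 kg. Result: 2.833e-06 kg.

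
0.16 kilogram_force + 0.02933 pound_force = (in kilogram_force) 1 kilogram_force = 9.80665 N, so 0.16 kilogram_force = 0.16 * 9.80665 = 1.569064 N. 1 pound_force = 4.4482216 N, so 0.02933 pound_force = 0.02933 * 4.4482216 = 0.13046634 N. Sum: 1.569064 + 0.13046634 = 1.6995303 N. 1 kilogram_force = 9.80665 N, so 1.6995303 N = 1.6995303 / 9.80665 = 0.17330386 kilogram_force ≈ 0.1733 kilogram_force (4 s.f.). Final answer: 0.1733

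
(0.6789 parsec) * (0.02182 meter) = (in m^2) 4.571e+14. Check: 1 parsec = 3.0856776e+16 m, so 0.6789 parsec = 0.6789 * 3.0856776e+16 = 2.0948665e+16 m. 0.02182 meter = 0.02182 m. Combine: 2.0948665e+16 m * 0.02182 m = 4.5709987e+14 m^2. Result: 4.5709987e+14 m^2 ≈ 4.571e+14 m^2 (4 s.f.).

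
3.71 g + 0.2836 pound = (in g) 132.3. Check: 1 g = 0.001 kg, so 3.71 g = 3.71 * 0.001 = 0.00371 kg. 1 pound = 0.45359237 kg, so 0.2836 pound = 0.2836 * 0.45359237 = 0.1286388 kg. Sum: 0.00371 + 0.1286388 = 0.1323488 kg. 1 g = 0.001 kg, so 0.1323488 kg = 0.1323488 / 0.001 = 132.3488 g ≈ 132.3 g (4 s.f.).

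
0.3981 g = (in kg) 1 g = 0.001 kg, so 0.3981 g = 0.3981 * 0.001 = 0.0003981 kg. Result: 0.0003981 kg. Final answer: 0.0003981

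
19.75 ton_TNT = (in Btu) 7.832e+07. Check: 1 ton_TNT = 4.184e+09 J, so 19.75 ton_TNT = 19.75 * 4.184e+09 = 8.2634e+10 J. 1 Btu = 1055.0559 J, so 8.2634e+10 J = 8.2634e+10 / 1055.0559 = 78321920 Btu ≈ 7.832e+07 Btu (4 s.f.).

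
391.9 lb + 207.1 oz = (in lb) 1 lb = 0.45359237 kg, so 391.9 lb = 391.9 * 0.45359237 = 177.76285 kg. 1 oz = 0.028349523 kg, so 207.1 oz = 207.1 * 0.028349523 = 5.8711862 kg. Sum: 177.76285 + 5.8711862 = 183.63404 kg. 1 lb = 0.45359237 kg, so 183.63404 kg = 183.63404 / 0.45359237 = 404.84375 lb ≈ 404.8 lb (4 s.f.). Final answer: 404.8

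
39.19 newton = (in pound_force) 8.81. Check: 39.19 newton = 39.19 N. 1 pound_force = 4.4482216 N, so 39.19 N = 39.19 / 4.4482216 = 8.8102625 pound_force ≈ 8.81 pound_force (4 s.f.).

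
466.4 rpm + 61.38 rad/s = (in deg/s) 1 rpm = 0.10471976 rad/s, so 466.4 rpm = 466.4 * 0.10471976 = 48.841294 rad/s. 61.38 rad/s is already in rad/s. Sum: 48.841294 + 61.38 = 110.22129 rad/s. 1 deg/s = 0.017453293 rad/s, so 110.22129 rad/s = 110.22129 / 0.017453293 = 6315.2149 deg/s ≈ 6315 deg/s (4 s.f.). Final answer: 6315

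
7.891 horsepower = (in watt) 5884. Check: 1 horsepower = 745.69987 W, so 7.891 horsepower = 7.891 * 745.69987 = 5884.3177 W. 5884.3177 W = 5884.3177 watt ≈ 5884 watt (4 s.f.).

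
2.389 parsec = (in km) 7.372e+13. Check: 1 parsec = 3.0856776e+16 m, so 2.389 parsec = 2.389 * 3.0856776e+16 = 7.3716837e+16 m. 1 km = 1000 m, so 7.3716837e+16 m = 7.3716837e+16 / 1000 = 7.3716837e+13 km ≈ 7.372e+13 km (4 s.f.).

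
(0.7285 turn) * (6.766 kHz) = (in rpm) 2.957e+05. Check: 1 turn = 6.2831853 rad, so 0.7285 turn = 0.7285 * 6.2831853 = 4.5773005 rad. 1 kHz = 1000 Hz, so 6.766 kHz = 6.766 * 1000 = 6766 Hz. Combine: 4.5773005 rad * 6766 Hz = 30970.015 rad/s. 1 rpm = 0.10471976 rad/s, so 30970.015 rad/s = 30970.015 / 0.10471976 = 295741.86 rpm ≈ 2.957e+05 rpm (4 s.f.).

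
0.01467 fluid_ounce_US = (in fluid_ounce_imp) 0.01527. Check: 1 fluid_ounce_US = 2.957353e-05 m^3, so 0.01467 fluid_ounce_US = 0.01467 * 2.957353e-05 = 4.3384368e-07 m^3. 1 fluid_ounce_imp = 2.8413063e-05 m^3, so 4.3384368e-07 m^3 = 4.3384368e-07 / 2.8413063e-05 = 0.015269163 fluid_ounce_imp ≈ 0.01527 fluid_ounce_imp (4 s.f.).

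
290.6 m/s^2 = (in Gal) 1 Gal = 0.01 m/s^2, so 290.6 m/s^2 = 290.6 / 0.01 = 29060 Gal ≈ 2.906e+04 Gal (4 s.f.). Final answer: 2.906e+04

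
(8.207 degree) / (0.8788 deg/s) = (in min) 0.1556. Check: 1 degree = 0.017453293 rad, so 8.207 degree = 8.207 * 0.017453293 = 0.14323917 rad. 1 deg/s = 0.017453293 rad/s, so 0.8788 deg/s = 0.8788 * 0.017453293 = 0.015337953 rad/s. Combine: 0.14323917 rad / 0.015337953 rad/s = 9.3388712 s. 1 min = 60 s, so 9.3388712 s = 9.3388712 / 60 = 0.15564785 min ≈ 0.1556 min (4 s.f.).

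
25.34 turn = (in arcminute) 5.473e+05. Check: 1 turn = 6.2831853 rad, so 25.34 turn = 25.34 * 6.2831853 = 159.21592 rad. 1 arcminute = 0.00029088821 rad, so 159.21592 rad = 159.21592 / 0.00029088821 = 547344 arcminute ≈ 5.473e+05 arcminute (4 s.f.).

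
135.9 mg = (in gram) 1 mg = 1e-06 kg, so 135.9 mg = 135.9 * 1e-06 = 0.0001359 kg. 1 gram = 0.001 kg, so 0.0001359 kg = 0.0001359 / 0.001 = 0.1359 gram. Final answer: 0.1359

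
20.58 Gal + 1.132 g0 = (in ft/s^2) 1 Gal = 0.01 m/s^2, so 20.58 Gal = 20.58 * 0.01 = 0.2058 m/s^2. 1 g0 = 9.80665 m/s^2, so 1.132 g0 = 1.132 * 9.80665 = 11.101128 m/s^2. Sum: 0.2058 + 11.101128 = 11.306928 m/s^2. 1 ft/s^2 = 0.3048 m/s^2, so 11.306928 m/s^2 = 11.306928 / 0.3048 = 37.09622 ft/s^2 ≈ 37.1 ft/s^2 (4 s.f.). Final answer: 37.1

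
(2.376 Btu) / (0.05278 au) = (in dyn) 0.03175. Check: 1 Btu = 1055.0559 J, so 2.376 Btu = 2.376 * 1055.0559 = 2506.8127 J. 1 au = 1.4959787e+11 m, so 0.05278 au = 0.05278 * 1.4959787e+11 = 7.8957756e+09 m. Combine: 2506.8127 J / 7.8957756e+09 m = 3.1748783e-07 N. 1 dyn = 1e-05 N, so 3.1748783e-07 N = 3.1748783e-07 / 1e-05 = 0.031748783 dyn ≈ 0.03175 dyn (4 s.f.).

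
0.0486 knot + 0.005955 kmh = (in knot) 1 knot = 0.51444444 m/s, so 0.0486 knot = 0.0486 * 0.51444444 = 0.025002 m/s. 1 kmh = 0.27777778 m/s, so 0.005955 kmh = 0.005955 * 0.27777778 = 0.0016541667 m/s. Sum: 0.025002 + 0.0016541667 = 0.026656167 m/s. 1 knot = 0.51444444 m/s, so 0.026656167 m/s = 0.026656167 / 0.51444444 = 0.051815443 knot ≈ 0.05182 knot (4 s.f.). Final answer: 0.05182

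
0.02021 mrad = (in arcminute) 1 mrad = 0.001 rad, so 0.02021 mrad = 0.02021 * 0.001 = 2.021e-05 rad. 1 arcminute = 0.00029088821 rad, so 2.021e-05 rad = 2.021e-05 / 0.00029088821 = 0.069476862 arcminute ≈ 0.06948 arcminute (4 s.f.). Final answer: 0.06948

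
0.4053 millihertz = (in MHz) 4.053e-10. Check: 1 millihertz = 0.001 Hz, so 0.4053 millihertz = 0.4053 * 0.001 = 0.0004053 Hz. 1 MHz = 1000000 Hz, so 0.0004053 Hz = 0.0004053 / 1000000 = 4.053e-10 MHz.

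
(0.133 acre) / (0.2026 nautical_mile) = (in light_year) 1 acre = 4046.8564 m^2, so 0.133 acre = 0.133 * 4046.8564 = 538.2319 m^2. 1 nautical_mile = 1852 m, so 0.2026 nautical_mile = 0.2026 * 1852 = 375.2152 m. Combine: 538.2319 m^2 / 375.2152 m = 1.4344619 m. 1 light_year = 9.4607305e+15 m, so 1.4344619 m = 1.4344619 / 9.4607305e+15 = 1.5162274e-16 light_year ≈ 1.516e-16 light_year (4 s.f.). Final answer: 1.516e-16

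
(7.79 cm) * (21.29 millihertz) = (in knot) 1 cm = 0.01 m, so 7.79 cm = 7.79 * 0.01 = 0.0779 m. 1 millihertz = 0.001 Hz, so 21.29 millihertz = 21.29 * 0.001 = 0.02129 Hz. Combine: 0.0779 m * 0.02129 Hz = 0.001658491 m/s. 1 knot = 0.51444444 m/s, so 0.001658491 m/s = 0.001658491 / 0.51444444 = 0.0032238486 knot ≈ 0.003224 knot (4 s.f.). Final answer: 0.003224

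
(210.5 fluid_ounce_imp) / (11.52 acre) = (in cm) 1 fluid_ounce_imp = 2.8413063e-05 m^3, so 210.5 fluid_ounce_imp = 210.5 * 2.8413063e-05 = 0.0059809497 m^3. 1 acre = 4046.8564 m^2, so 11.52 acre = 11.52 * 4046.8564 = 46619.786 m^2. Combine: 0.0059809497 m^3 / 46619.786 m^2 = 1.2829209e-07 m. 1 cm = 0.01 m, so 1.2829209e-07 m = 1.2829209e-07 / 0.01 = 1.2829209e-05 cm ≈ 1.283e-05 cm (4 s.f.). Final answer: 1.283e-05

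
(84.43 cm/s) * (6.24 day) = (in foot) 1 cm/s = 0.01 m/s, so 84.43 cm/s = 84.43 * 0.01 = 0.8443 m/s. 1 day = 86400 s, so 6.24 day = 6.24 * 86400 = 539136 s. Combine: 0.8443 m/s * 539136 s = 455192.52 m. 1 foot = 0.3048 m, so 455192.52 m = 455192.52 / 0.3048 = 1493413.8 foot ≈ 1.493e+06 foot (4 s.f.). Final answer: 1.493e+06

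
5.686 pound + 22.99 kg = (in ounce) 901.9. Check: 1 pound = 0.45359237 kg, so 5.686 pound = 5.686 * 0.45359237 = 2.5791262 kg. 22.99 kg is already in kg. Sum: 2.5791262 + 22.99 = 25.569126 kg. 1 ounce = 0.028349523 kg, so 25.569126 kg = 25.569126 / 0.028349523 = 901.92439 ounce ≈ 901.9 ounce (4 s.f.).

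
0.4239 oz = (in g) 1 oz = 0.028349523 kg, so 0.4239 oz = 0.4239 * 0.028349523 = 0.012017363 kg. 1 g = 0.001 kg, so 0.012017363 kg = 0.012017363 / 0.001 = 12.017363 g ≈ 12.02 g (4 s.f.). Final answer: 12.02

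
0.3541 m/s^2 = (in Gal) 1 Gal = 0.01 m/s^2, so 0.3541 m/s^2 = 0.3541 / 0.01 = 35.41 Gal. Final answer: 35.41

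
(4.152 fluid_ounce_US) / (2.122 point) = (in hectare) 1.64e-05. Check: 1 fluid_ounce_US = 2.957353e-05 m^3, so 4.152 fluid_ounce_US = 4.152 * 2.957353e-05 = 0.00012278929 m^3. 1 point = 0.00035277778 m, so 2.122 point = 2.122 * 0.00035277778 = 0.00074859444 m. Combine: 0.00012278929 m^3 / 0.00074859444 m = 0.16402646 m^2. 1 hectare = 10000 m^2, so 0.16402646 m^2 = 0.16402646 / 10000 = 1.6402646e-05 hectare ≈ 1.64e-05 hectare (4 s.f.).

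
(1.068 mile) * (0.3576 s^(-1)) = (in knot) 1 mile = 1609.344 m, so 1.068 mile = 1.068 * 1609.344 = 1718.7794 m. 0.3576 s^(-1) = 0.3576 Hz. Combine: 1718.7794 m * 0.3576 Hz = 614.63551 m/s. 1 knot = 0.51444444 m/s, so 614.63551 m/s = 614.63551 / 0.51444444 = 1194.7559 knot ≈ 1195 knot (4 s.f.). Final answer: 1195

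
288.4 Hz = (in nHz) 2.884e+11. Check: 1 nHz = 1e-09 Hz, so 288.4 Hz = 288.4 / 1e-09 = 2.884e+11 nHz.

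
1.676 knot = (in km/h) 3.104. Check: 1 knot = 0.51444444 m/s, so 1.676 knot = 1.676 * 0.51444444 = 0.86220889 m/s. 1 km/h = 0.27777778 m/s, so 0.86220889 m/s = 0.86220889 / 0.27777778 = 3.103952 km/h ≈ 3.104 km/h (4 s.f.).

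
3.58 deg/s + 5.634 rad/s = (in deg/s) 326.4. Check: 1 deg/s = 0.017453293 rad/s, so 3.58 deg/s = 3.58 * 0.017453293 = 0.062482787 rad/s. 5.634 rad/s is already in rad/s. Sum: 0.062482787 + 5.634 = 5.6964828 rad/s. 1 deg/s = 0.017453293 rad/s, so 5.6964828 rad/s = 5.6964828 / 0.017453293 = 326.38442 deg/s ≈ 326.4 deg/s (4 s.f.).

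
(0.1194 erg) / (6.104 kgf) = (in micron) 1 erg = 1e-07 J, so 0.1194 erg = 0.1194 * 1e-07 = 1.194e-08 J. 1 kgf = 9.80665 N, so 6.104 kgf = 6.104 * 9.80665 = 59.859792 N. Combine: 1.194e-08 J / 59.859792 N = 1.9946611e-10 m. 1 micron = 1e-06 m, so 1.9946611e-10 m = 1.9946611e-10 / 1e-06 = 0.00019946611 micron ≈ 0.0001995 micron (4 s.f.). Final answer: 0.0001995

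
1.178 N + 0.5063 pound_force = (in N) 3.43. Check: 1.178 N is already in N. 1 pound_force = 4.4482216 N, so 0.5063 pound_force = 0.5063 * 4.4482216 = 2.2521346 N. Sum: 1.178 + 2.2521346 = 3.4301346 N. Result: 3.4301346 N ≈ 3.43 N (4 s.f.).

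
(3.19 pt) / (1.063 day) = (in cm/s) 1 pt = 0.00035277778 m, so 3.19 pt = 3.19 * 0.00035277778 = 0.0011253611 m. 1 day = 86400 s, so 1.063 day = 1.063 * 86400 = 91843.2 s. Combine: 0.0011253611 m / 91843.2 s = 1.2253069e-08 m/s. 1 cm/s = 0.01 m/s, so 1.2253069e-08 m/s = 1.2253069e-08 / 0.01 = 1.2253069e-06 cm/s ≈ 1.225e-06 cm/s (4 s.f.). Final answer: 1.225e-06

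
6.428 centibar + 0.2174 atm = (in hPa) 1 centibar = 1000 Pa, so 6.428 centibar = 6.428 * 1000 = 6428 Pa. 1 atm = 101325 Pa, so 0.2174 atm = 0.2174 * 101325 = 22028.055 Pa. Sum: 6428 + 22028.055 = 28456.055 Pa. 1 hPa = 100 Pa, so 28456.055 Pa = 28456.055 / 100 = 284.56055 hPa ≈ 284.6 hPa (4 s.f.). Final answer: 284.6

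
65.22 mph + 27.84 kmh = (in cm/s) 1 mph = 0.44704 m/s, so 65.22 mph = 65.22 * 0.44704 = 29.155949 m/s. 1 kmh = 0.27777778 m/s, so 27.84 kmh = 27.84 * 0.27777778 = 7.7333333 m/s. Sum: 29.155949 + 7.7333333 = 36.889282 m/s. 1 cm/s = 0.01 m/s, so 36.889282 m/s = 36.889282 / 0.01 = 3688.9282 cm/s ≈ 3689 cm/s (4 s.f.). Final answer: 3689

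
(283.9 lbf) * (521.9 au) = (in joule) 9.86e+16. Check: 1 lbf = 4.4482216 N, so 283.9 lbf = 283.9 * 4.4482216 = 1262.8501 N. 1 au = 1.4959787e+11 m, so 521.9 au = 521.9 * 1.4959787e+11 = 7.8075129e+13 m. Combine: 1262.8501 N * 7.8075129e+13 m = 9.8597185e+16 J. 9.8597185e+16 J = 9.8597185e+16 joule ≈ 9.86e+16 joule (4 s.f.).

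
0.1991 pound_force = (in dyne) 1 pound_force = 4.4482216 N, so 0.1991 pound_force = 0.1991 * 4.4482216 = 0.88564092 N. 1 dyne = 1e-05 N, so 0.88564092 N = 0.88564092 / 1e-05 = 88564.092 dyne ≈ 8.856e+04 dyne (4 s.f.). Final answer: 8.856e+04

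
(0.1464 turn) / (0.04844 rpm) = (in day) 0.002099. Check: 1 turn = 6.2831853 rad, so 0.1464 turn = 0.1464 * 6.2831853 = 0.91985833 rad. 1 rpm = 0.10471976 rad/s, so 0.04844 rpm = 0.04844 * 0.10471976 = 0.0050726249 rad/s. Combine: 0.91985833 rad / 0.0050726249 rad/s = 181.33774 s. 1 day = 86400 s, so 181.33774 s = 181.33774 / 86400 = 0.0020988164 day ≈ 0.002099 day (4 s.f.).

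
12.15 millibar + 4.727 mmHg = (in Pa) 1845. Check: 1 millibar = 100 Pa, so 12.15 millibar = 12.15 * 100 = 1215 Pa. 1 mmHg = 133.32237 Pa, so 4.727 mmHg = 4.727 * 133.32237 = 630.21484 Pa. Sum: 1215 + 630.21484 = 1845.2148 Pa. Result: 1845.2148 Pa ≈ 1845 Pa (4 s.f.).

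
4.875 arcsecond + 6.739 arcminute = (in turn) 1 arcsecond = 4.8481368e-06 rad, so 4.875 arcsecond = 4.875 * 4.8481368e-06 = 2.3634667e-05 rad. 1 arcminute = 0.00029088821 rad, so 6.739 arcminute = 6.739 * 0.00029088821 = 0.0019602956 rad. Sum: 2.3634667e-05 + 0.0019602956 = 0.0019839303 rad. 1 turn = 6.2831853 rad, so 0.0019839303 rad = 0.0019839303 / 6.2831853 = 0.00031575231 turn ≈ 0.0003158 turn (4 s.f.). Final answer: 0.0003158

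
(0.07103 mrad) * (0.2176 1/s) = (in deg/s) 1 mrad = 0.001 rad, so 0.07103 mrad = 0.07103 * 0.001 = 7.103e-05 rad. 0.2176 1/s = 0.2176 Hz. Combine: 7.103e-05 rad * 0.2176 Hz = 1.5456128e-05 rad/s. 1 deg/s = 0.017453293 rad/s, so 1.5456128e-05 rad/s = 1.5456128e-05 / 0.017453293 = 0.0008855709 deg/s ≈ 0.0008856 deg/s (4 s.f.). Final answer: 0.0008856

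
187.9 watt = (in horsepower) 187.9 watt = 187.9 W. 1 horsepower = 745.69987 W, so 187.9 W = 187.9 / 745.69987 = 0.25197805 horsepower ≈ 0.252 horsepower (4 s.f.). Final answer: 0.252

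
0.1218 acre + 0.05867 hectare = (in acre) 0.2668. Check: 1 acre = 4046.8564 m^2, so 0.1218 acre = 0.1218 * 4046.8564 = 492.90711 m^2. 1 hectare = 10000 m^2, so 0.05867 hectare = 0.05867 * 10000 = 586.7 m^2. Sum: 492.90711 + 586.7 = 1079.6071 m^2. 1 acre = 4046.8564 m^2, so 1079.6071 m^2 = 1079.6071 / 4046.8564 = 0.26677673 acre ≈ 0.2668 acre (4 s.f.).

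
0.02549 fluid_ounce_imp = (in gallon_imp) 0.0001593. Check: 1 fluid_ounce_imp = 2.8413063e-05 m^3, so 0.02549 fluid_ounce_imp = 0.02549 * 2.8413063e-05 = 7.2424896e-07 m^3. 1 gallon_imp = 0.00454609 m^3, so 7.2424896e-07 m^3 = 7.2424896e-07 / 0.00454609 = 0.0001593125 gallon_imp ≈ 0.0001593 gallon_imp (4 s.f.).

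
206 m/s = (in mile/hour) 460.8. Check: 1 mile/hour = 0.44704 m/s, so 206 m/s = 206 / 0.44704 = 460.80888 mile/hour ≈ 460.8 mile/hour (4 s.f.).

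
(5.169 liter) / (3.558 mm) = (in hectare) 0.0001453. Check: 1 liter = 0.001 m^3, so 5.169 liter = 5.169 * 0.001 = 0.005169 m^3. 1 mm = 0.001 m, so 3.558 mm = 3.558 * 0.001 = 0.003558 m. Combine: 0.005169 m^3 / 0.003558 m = 1.4527825 m^2. 1 hectare = 10000 m^2, so 1.4527825 m^2 = 1.4527825 / 10000 = 0.00014527825 hectare ≈ 0.0001453 hectare (4 s.f.).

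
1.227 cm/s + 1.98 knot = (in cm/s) 103.1. Check: 1 cm/s = 0.01 m/s, so 1.227 cm/s = 1.227 * 0.01 = 0.01227 m/s. 1 knot = 0.51444444 m/s, so 1.98 knot = 1.98 * 0.51444444 = 1.0186 m/s. Sum: 0.01227 + 1.0186 = 1.03087 m/s. 1 cm/s = 0.01 m/s, so 1.03087 m/s = 1.03087 / 0.01 = 103.087 cm/s ≈ 103.1 cm/s (4 s.f.).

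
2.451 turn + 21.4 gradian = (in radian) 15.74. Check: 1 turn = 6.2831853 rad, so 2.451 turn = 2.451 * 6.2831853 = 15.400087 rad. 1 gradian = 0.015707963 rad, so 21.4 gradian = 21.4 * 0.015707963 = 0.33615041 rad. Sum: 15.400087 + 0.33615041 = 15.736238 rad. 15.736238 rad = 15.736238 radian ≈ 15.74 radian (4 s.f.).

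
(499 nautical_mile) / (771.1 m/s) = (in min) 1 nautical_mile = 1852 m, so 499 nautical_mile = 499 * 1852 = 924148 m. 771.1 m/s is already in m/s. Combine: 924148 m / 771.1 m/s = 1198.4801 s. 1 min = 60 s, so 1198.4801 s = 1198.4801 / 60 = 19.974668 min ≈ 19.97 min (4 s.f.). Final answer: 19.97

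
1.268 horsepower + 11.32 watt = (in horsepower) 1 horsepower = 745.69987 W, so 1.268 horsepower = 1.268 * 745.69987 = 945.54744 W. 11.32 watt = 11.32 W. Sum: 945.54744 + 11.32 = 956.86744 W. 1 horsepower = 745.69987 W, so 956.86744 W = 956.86744 / 745.69987 = 1.2831804 horsepower ≈ 1.283 horsepower (4 s.f.). Final answer: 1.283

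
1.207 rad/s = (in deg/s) 1 deg/s = 0.017453293 rad/s, so 1.207 rad/s = 1.207 / 0.017453293 = 69.156006 deg/s ≈ 69.16 deg/s (4 s.f.). Final answer: 69.16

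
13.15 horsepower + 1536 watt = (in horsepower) 1 horsepower = 745.69987 W, so 13.15 horsepower = 13.15 * 745.69987 = 9805.9533 W. 1536 watt = 1536 W. Sum: 9805.9533 + 1536 = 11341.953 W. 1 horsepower = 745.69987 W, so 11341.953 W = 11341.953 / 745.69987 = 15.20981 horsepower ≈ 15.21 horsepower (4 s.f.). Final answer: 15.21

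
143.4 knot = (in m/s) 73.77. Check: 1 knot = 0.51444444 m/s, so 143.4 knot = 143.4 * 0.51444444 = 73.771333 m/s. Result: 73.771333 m/s ≈ 73.77 m/s (4 s.f.).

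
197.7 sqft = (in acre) 1 sqft = 0.09290304 m^2, so 197.7 sqft = 197.7 * 0.09290304 = 18.366931 m^2. 1 acre = 4046.8564 m^2, so 18.366931 m^2 = 18.366931 / 4046.8564 = 0.0045385675 acre ≈ 0.004539 acre (4 s.f.). Final answer: 0.004539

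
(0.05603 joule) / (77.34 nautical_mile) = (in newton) 0.05603 joule = 0.05603 J. 1 nautical_mile = 1852 m, so 77.34 nautical_mile = 77.34 * 1852 = 143233.68 m. Combine: 0.05603 J / 143233.68 m = 3.9117895e-07 N. 3.9117895e-07 N = 3.9117895e-07 newton ≈ 3.912e-07 newton (4 s.f.). Final answer: 3.912e-07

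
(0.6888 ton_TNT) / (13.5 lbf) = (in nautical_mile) 2.591e+04. Check: 1 ton_TNT = 4.184e+09 J, so 0.6888 ton_TNT = 0.6888 * 4.184e+09 = 2.8819392e+09 J. 1 lbf = 4.4482216 N, so 13.5 lbf = 13.5 * 4.4482216 = 60.050992 N. Combine: 2.8819392e+09 J / 60.050992 N = 47991534 m. 1 nautical_mile = 1852 m, so 47991534 m = 47991534 / 1852 = 25913.355 nautical_mile ≈ 2.591e+04 nautical_mile (4 s.f.).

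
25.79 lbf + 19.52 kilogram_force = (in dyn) 3.061e+07. Check: 1 lbf = 4.4482216 N, so 25.79 lbf = 25.79 * 4.4482216 = 114.71964 N. 1 kilogram_force = 9.80665 N, so 19.52 kilogram_force = 19.52 * 9.80665 = 191.42581 N. Sum: 114.71964 + 191.42581 = 306.14544 N. 1 dyn = 1e-05 N, so 306.14544 N = 306.14544 / 1e-05 = 30614544 dyn ≈ 3.061e+07 dyn (4 s.f.).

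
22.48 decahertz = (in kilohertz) 1 decahertz = 10 Hz, so 22.48 decahertz = 22.48 * 10 = 224.8 Hz. 1 kilohertz = 1000 Hz, so 224.8 Hz = 224.8 / 1000 = 0.2248 kilohertz. Final answer: 0.2248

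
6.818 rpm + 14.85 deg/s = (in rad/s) 1 rpm = 0.10471976 rad/s, so 6.818 rpm = 6.818 * 0.10471976 = 0.71397929 rad/s. 1 deg/s = 0.017453293 rad/s, so 14.85 deg/s = 14.85 * 0.017453293 = 0.25918139 rad/s. Sum: 0.71397929 + 0.25918139 = 0.97316068 rad/s. Result: 0.97316068 rad/s ≈ 0.9732 rad/s (4 s.f.). Final answer: 0.9732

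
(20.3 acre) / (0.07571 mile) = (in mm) 6.742e+05. Check: 1 acre = 4046.8564 m^2, so 20.3 acre = 20.3 * 4046.8564 = 82151.185 m^2. 1 mile = 1609.344 m, so 0.07571 mile = 0.07571 * 1609.344 = 121.84343 m. Combine: 82151.185 m^2 / 121.84343 m = 674.23564 m. 1 mm = 0.001 m, so 674.23564 m = 674.23564 / 0.001 = 674235.64 mm ≈ 6.742e+05 mm (4 s.f.).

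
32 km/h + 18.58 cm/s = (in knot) 17.64. Check: 1 km/h = 0.27777778 m/s, so 32 km/h = 32 * 0.27777778 = 8.8888889 m/s. 1 cm/s = 0.01 m/s, so 18.58 cm/s = 18.58 * 0.01 = 0.1858 m/s. Sum: 8.8888889 + 0.1858 = 9.0746889 m/s. 1 knot = 0.51444444 m/s, so 9.0746889 m/s = 9.0746889 / 0.51444444 = 17.639784 knot ≈ 17.64 knot (4 s.f.).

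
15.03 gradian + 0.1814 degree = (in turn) 1 gradian = 0.015707963 rad, so 15.03 gradian = 15.03 * 0.015707963 = 0.23609069 rad. 1 degree = 0.017453293 rad, so 0.1814 degree = 0.1814 * 0.017453293 = 0.0031660273 rad. Sum: 0.23609069 + 0.0031660273 = 0.23925672 rad. 1 turn = 6.2831853 rad, so 0.23925672 rad = 0.23925672 / 6.2831853 = 0.038078889 turn ≈ 0.03808 turn (4 s.f.). Final answer: 0.03808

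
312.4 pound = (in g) 1 pound = 0.45359237 kg, so 312.4 pound = 312.4 * 0.45359237 = 141.70226 kg. 1 g = 0.001 kg, so 141.70226 kg = 141.70226 / 0.001 = 141702.26 g ≈ 1.417e+05 g (4 s.f.). Final answer: 1.417e+05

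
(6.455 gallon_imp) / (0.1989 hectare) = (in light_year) 1.559e-21. Check: 1 gallon_imp = 0.00454609 m^3, so 6.455 gallon_imp = 6.455 * 0.00454609 = 0.029345011 m^3. 1 hectare = 10000 m^2, so 0.1989 hectare = 0.1989 * 10000 = 1989 m^2. Combine: 0.029345011 m^3 / 1989 m^2 = 1.4753651e-05 m. 1 light_year = 9.4607305e+15 m, so 1.4753651e-05 m = 1.4753651e-05 / 9.4607305e+15 = 1.5594621e-21 light_year ≈ 1.559e-21 light_year (4 s.f.).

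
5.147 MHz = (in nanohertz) 5.147e+15. Check: 1 MHz = 1000000 Hz, so 5.147 MHz = 5.147 * 1000000 = 5147000 Hz. 1 nanohertz = 1e-09 Hz, so 5147000 Hz = 5147000 / 1e-09 = 5.147e+15 nanohertz.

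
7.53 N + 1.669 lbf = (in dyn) 1.495e+06. Check: 7.53 N is already in N. 1 lbf = 4.4482216 N, so 1.669 lbf = 1.669 * 4.4482216 = 7.4240819 N. Sum: 7.53 + 7.4240819 = 14.954082 N. 1 dyn = 1e-05 N, so 14.954082 N = 14.954082 / 1e-05 = 1495408.2 dyn ≈ 1.495e+06 dyn (4 s.f.).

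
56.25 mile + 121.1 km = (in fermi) 1 mile = 1609.344 m, so 56.25 mile = 56.25 * 1609.344 = 90525.6 m. 1 km = 1000 m, so 121.1 km = 121.1 * 1000 = 121100 m. Sum: 90525.6 + 121100 = 211625.6 m. 1 fermi = 1e-15 m, so 211625.6 m = 211625.6 / 1e-15 = 2.116256e+20 fermi ≈ 2.116e+20 fermi (4 s.f.). Final answer: 2.116e+20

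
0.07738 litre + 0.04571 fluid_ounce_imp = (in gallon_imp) 1 litre = 0.001 m^3, so 0.07738 litre = 0.07738 * 0.001 = 7.738e-05 m^3. 1 fluid_ounce_imp = 2.8413063e-05 m^3, so 0.04571 fluid_ounce_imp = 0.04571 * 2.8413063e-05 = 1.2987611e-06 m^3. Sum: 7.738e-05 + 1.2987611e-06 = 7.8678761e-05 m^3. 1 gallon_imp = 0.00454609 m^3, so 7.8678761e-05 m^3 = 7.8678761e-05 / 0.00454609 = 0.017306908 gallon_imp ≈ 0.01731 gallon_imp (4 s.f.). Final answer: 0.01731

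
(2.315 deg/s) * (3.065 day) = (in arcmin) 3.678e+07. Check: 1 deg/s = 0.017453293 rad/s, so 2.315 deg/s = 2.315 * 0.017453293 = 0.040404372 rad/s. 1 day = 86400 s, so 3.065 day = 3.065 * 86400 = 264816 s. Combine: 0.040404372 rad/s * 264816 s = 10699.724 rad. 1 arcmin = 0.00029088821 rad, so 10699.724 rad = 10699.724 / 0.00029088821 = 36782942 arcmin ≈ 3.678e+07 arcmin (4 s.f.).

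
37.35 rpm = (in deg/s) 224.1. Check: 1 rpm = 0.10471976 rad/s, so 37.35 rpm = 37.35 * 0.10471976 = 3.9112829 rad/s. 1 deg/s = 0.017453293 rad/s, so 3.9112829 rad/s = 3.9112829 / 0.017453293 = 224.1 deg/s.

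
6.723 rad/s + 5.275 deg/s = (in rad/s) 6.815. Check: 6.723 rad/s is already in rad/s. 1 deg/s = 0.017453293 rad/s, so 5.275 deg/s = 5.275 * 0.017453293 = 0.092066118 rad/s. Sum: 6.723 + 0.092066118 = 6.8150661 rad/s. Result: 6.8150661 rad/s ≈ 6.815 rad/s (4 s.f.).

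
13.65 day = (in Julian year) 1 day = 86400 s, so 13.65 day = 13.65 * 86400 = 1179360 s. 1 Julian year = 31557600 s, so 1179360 s = 1179360 / 31557600 = 0.037371663 Julian year ≈ 0.03737 Julian year (4 s.f.). Final answer: 0.03737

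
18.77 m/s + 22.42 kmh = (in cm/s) 18.77 m/s is already in m/s. 1 kmh = 0.27777778 m/s, so 22.42 kmh = 22.42 * 0.27777778 = 6.2277778 m/s. Sum: 18.77 + 6.2277778 = 24.997778 m/s. 1 cm/s = 0.01 m/s, so 24.997778 m/s = 24.997778 / 0.01 = 2499.7778 cm/s ≈ 2500 cm/s (4 s.f.). Final answer: 2500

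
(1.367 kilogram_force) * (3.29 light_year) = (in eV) 1 kilogram_force = 9.80665 N, so 1.367 kilogram_force = 1.367 * 9.80665 = 13.405691 N. 1 light_year = 9.4607305e+15 m, so 3.29 light_year = 3.29 * 9.4607305e+15 = 3.1125803e+16 m. Combine: 13.405691 N * 3.1125803e+16 m = 4.1726289e+17 J. 1 eV = 1.6021766e-19 J, so 4.1726289e+17 J = 4.1726289e+17 / 1.6021766e-19 = 2.6043501e+36 eV ≈ 2.604e+36 eV (4 s.f.). Final answer: 2.604e+36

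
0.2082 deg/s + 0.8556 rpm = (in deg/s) 1 deg/s = 0.017453293 rad/s, so 0.2082 deg/s = 0.2082 * 0.017453293 = 0.0036337755 rad/s. 1 rpm = 0.10471976 rad/s, so 0.8556 rpm = 0.8556 * 0.10471976 = 0.089598222 rad/s. Sum: 0.0036337755 + 0.089598222 = 0.093231998 rad/s. 1 deg/s = 0.017453293 rad/s, so 0.093231998 rad/s = 0.093231998 / 0.017453293 = 5.3418 deg/s ≈ 5.342 deg/s (4 s.f.). Final answer: 5.342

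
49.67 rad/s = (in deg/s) 2846. Check: 1 deg/s = 0.017453293 rad/s, so 49.67 rad/s = 49.67 / 0.017453293 = 2845.8814 deg/s ≈ 2846 deg/s (4 s.f.).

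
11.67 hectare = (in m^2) 1.167e+05. Check: 1 hectare = 10000 m^2, so 11.67 hectare = 11.67 * 10000 = 116700 m^2. Result: 116700 m^2 ≈ 1.167e+05 m^2 (4 s.f.).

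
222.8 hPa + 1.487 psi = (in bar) 0.3253. Check: 1 hPa = 100 Pa, so 222.8 hPa = 222.8 * 100 = 22280 Pa. 1 psi = 6894.7573 Pa, so 1.487 psi = 1.487 * 6894.7573 = 10252.504 Pa. Sum: 22280 + 10252.504 = 32532.504 Pa. 1 bar = 100000 Pa, so 32532.504 Pa = 32532.504 / 100000 = 0.32532504 bar ≈ 0.3253 bar (4 s.f.).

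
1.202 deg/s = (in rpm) 1 deg/s = 0.017453293 rad/s, so 1.202 deg/s = 1.202 * 0.017453293 = 0.020978858 rad/s. 1 rpm = 0.10471976 rad/s, so 0.020978858 rad/s = 0.020978858 / 0.10471976 = 0.20033333 rpm ≈ 0.2003 rpm (4 s.f.). Final answer: 0.2003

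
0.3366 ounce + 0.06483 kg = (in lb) 0.164. Check: 1 ounce = 0.028349523 kg, so 0.3366 ounce = 0.3366 * 0.028349523 = 0.0095424495 kg. 0.06483 kg is already in kg. Sum: 0.0095424495 + 0.06483 = 0.074372449 kg. 1 lb = 0.45359237 kg, so 0.074372449 kg = 0.074372449 / 0.45359237 = 0.16396318 lb ≈ 0.164 lb (4 s.f.).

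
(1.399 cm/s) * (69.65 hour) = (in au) 2.345e-08. Check: 1 cm/s = 0.01 m/s, so 1.399 cm/s = 1.399 * 0.01 = 0.01399 m/s. 1 hour = 3600 s, so 69.65 hour = 69.65 * 3600 = 250740 s. Combine: 0.01399 m/s * 250740 s = 3507.8526 m. 1 au = 1.4959787e+11 m, so 3507.8526 m = 3507.8526 / 1.4959787e+11 = 2.3448546e-08 au ≈ 2.345e-08 au (4 s.f.).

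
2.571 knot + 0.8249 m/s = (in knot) 4.174. Check: 1 knot = 0.51444444 m/s, so 2.571 knot = 2.571 * 0.51444444 = 1.3226367 m/s. 0.8249 m/s is already in m/s. Sum: 1.3226367 + 0.8249 = 2.1475367 m/s. 1 knot = 0.51444444 m/s, so 2.1475367 m/s = 2.1475367 / 0.51444444 = 4.1744773 knot ≈ 4.174 knot (4 s.f.).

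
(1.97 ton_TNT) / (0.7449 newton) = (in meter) 1 ton_TNT = 4.184e+09 J, so 1.97 ton_TNT = 1.97 * 4.184e+09 = 8.24248e+09 J. 0.7449 newton = 0.7449 N. Combine: 8.24248e+09 J / 0.7449 N = 1.1065217e+10 m. 1.1065217e+10 m = 1.1065217e+10 meter ≈ 1.107e+10 meter (4 s.f.). Final answer: 1.107e+10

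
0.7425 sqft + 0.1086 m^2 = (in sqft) 1 sqft = 0.09290304 m^2, so 0.7425 sqft = 0.7425 * 0.09290304 = 0.068980507 m^2. 0.1086 m^2 is already in m^2. Sum: 0.068980507 + 0.1086 = 0.17758051 m^2. 1 sqft = 0.09290304 m^2, so 0.17758051 m^2 = 0.17758051 / 0.09290304 = 1.9114607 sqft ≈ 1.911 sqft (4 s.f.). Final answer: 1.911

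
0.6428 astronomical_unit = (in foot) 3.155e+11. Check: 1 astronomical_unit = 1.4959787e+11 m, so 0.6428 astronomical_unit = 0.6428 * 1.4959787e+11 = 9.6161511e+10 m. 1 foot = 0.3048 m, so 9.6161511e+10 m = 9.6161511e+10 / 0.3048 = 3.1549052e+11 foot ≈ 3.155e+11 foot (4 s.f.).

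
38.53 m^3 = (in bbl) 242.3. Check: 1 bbl = 0.15898729 m^3, so 38.53 m^3 = 38.53 / 0.15898729 = 242.34641 bbl ≈ 242.3 bbl (4 s.f.).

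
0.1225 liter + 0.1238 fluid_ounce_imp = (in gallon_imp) 0.02772. Check: 1 liter = 0.001 m^3, so 0.1225 liter = 0.1225 * 0.001 = 0.0001225 m^3. 1 fluid_ounce_imp = 2.8413063e-05 m^3, so 0.1238 fluid_ounce_imp = 0.1238 * 2.8413063e-05 = 3.5175371e-06 m^3. Sum: 0.0001225 + 3.5175371e-06 = 0.00012601754 m^3. 1 gallon_imp = 0.00454609 m^3, so 0.00012601754 m^3 = 0.00012601754 / 0.00454609 = 0.027719983 gallon_imp ≈ 0.02772 gallon_imp (4 s.f.).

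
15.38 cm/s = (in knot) 1 cm/s = 0.01 m/s, so 15.38 cm/s = 15.38 * 0.01 = 0.1538 m/s. 1 knot = 0.51444444 m/s, so 0.1538 m/s = 0.1538 / 0.51444444 = 0.29896328 knot ≈ 0.299 knot (4 s.f.). Final answer: 0.299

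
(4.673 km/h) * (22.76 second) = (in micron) 1 km/h = 0.27777778 m/s, so 4.673 km/h = 4.673 * 0.27777778 = 1.2980556 m/s. 22.76 second = 22.76 s. Combine: 1.2980556 m/s * 22.76 s = 29.543744 m. 1 micron = 1e-06 m, so 29.543744 m = 29.543744 / 1e-06 = 29543744 micron ≈ 2.954e+07 micron (4 s.f.). Final answer: 2.954e+07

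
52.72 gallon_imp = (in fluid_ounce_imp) 1 gallon_imp = 0.00454609 m^3, so 52.72 gallon_imp = 52.72 * 0.00454609 = 0.23966986 m^3. 1 fluid_ounce_imp = 2.8413063e-05 m^3, so 0.23966986 m^3 = 0.23966986 / 2.8413063e-05 = 8435.2 fluid_ounce_imp ≈ 8435 fluid_ounce_imp (4 s.f.). Final answer: 8435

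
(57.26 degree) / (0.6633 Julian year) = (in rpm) 4.559e-07. Check: 1 degree = 0.017453293 rad, so 57.26 degree = 57.26 * 0.017453293 = 0.99937553 rad. 1 Julian year = 31557600 s, so 0.6633 Julian year = 0.6633 * 31557600 = 20932156 s. Combine: 0.99937553 rad / 20932156 s = 4.7743554e-08 rad/s. 1 rpm = 0.10471976 rad/s, so 4.7743554e-08 rad/s = 4.7743554e-08 / 0.10471976 = 4.5591736e-07 rpm ≈ 4.559e-07 rpm (4 s.f.).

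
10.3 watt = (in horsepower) 0.01381. Check: 10.3 watt = 10.3 W. 1 horsepower = 745.69987 W, so 10.3 W = 10.3 / 745.69987 = 0.013812528 horsepower ≈ 0.01381 horsepower (4 s.f.).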